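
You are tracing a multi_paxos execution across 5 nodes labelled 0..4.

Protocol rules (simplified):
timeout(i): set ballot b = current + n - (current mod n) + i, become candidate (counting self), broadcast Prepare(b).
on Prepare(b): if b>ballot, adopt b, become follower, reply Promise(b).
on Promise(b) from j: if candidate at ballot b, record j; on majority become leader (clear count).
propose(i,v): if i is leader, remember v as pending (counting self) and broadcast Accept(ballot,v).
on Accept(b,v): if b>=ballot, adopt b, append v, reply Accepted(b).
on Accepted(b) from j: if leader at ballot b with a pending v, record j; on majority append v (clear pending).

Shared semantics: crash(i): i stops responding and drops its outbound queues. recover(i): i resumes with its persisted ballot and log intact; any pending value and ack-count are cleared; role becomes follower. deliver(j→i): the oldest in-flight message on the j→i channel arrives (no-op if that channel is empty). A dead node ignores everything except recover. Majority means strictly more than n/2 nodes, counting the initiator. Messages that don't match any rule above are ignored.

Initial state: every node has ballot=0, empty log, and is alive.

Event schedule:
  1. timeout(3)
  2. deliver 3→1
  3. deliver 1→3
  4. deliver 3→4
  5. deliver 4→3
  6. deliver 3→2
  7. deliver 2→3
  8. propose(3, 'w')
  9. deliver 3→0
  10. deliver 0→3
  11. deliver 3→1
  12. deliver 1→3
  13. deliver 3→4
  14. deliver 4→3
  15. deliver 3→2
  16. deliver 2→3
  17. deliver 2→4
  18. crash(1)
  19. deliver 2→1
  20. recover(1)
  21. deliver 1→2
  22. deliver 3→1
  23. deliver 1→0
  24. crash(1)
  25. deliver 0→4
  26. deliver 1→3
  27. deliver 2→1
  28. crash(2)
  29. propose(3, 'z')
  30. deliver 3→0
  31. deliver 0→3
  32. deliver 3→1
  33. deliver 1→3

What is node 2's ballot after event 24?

1. timeout(3):  <3:cand b8 ->
2. deliver 3→1:  <1:foll b8 ->
3. deliver 1→3:  nop
4. deliver 3→4:  <4:foll b8 ->
5. deliver 4→3:  <3:lead b8 ->
6. deliver 3→2:  <2:foll b8 ->
7. deliver 2→3:  nop
8. propose(3,'w'):  nop
9. deliver 3→0:  <0:foll b8 ->
10. deliver 0→3:  nop
11. deliver 3→1:  <1:foll b8 w>
12. deliver 1→3:  nop
13. deliver 3→4:  <4:foll b8 w>
14. deliver 4→3:  <3:lead b8 w>
15. deliver 3→2:  <2:foll b8 w>
16. deliver 2→3:  nop
17. deliver 2→4:  nop
18. crash(1):  <1:✗foll b8 w>
19. deliver 2→1:  nop
20. recover(1):  <1:foll b8 w>
21. deliver 1→2:  nop
22. deliver 3→1:  nop
23. deliver 1→0:  nop
24. crash(1):  <1:✗foll b8 w>

8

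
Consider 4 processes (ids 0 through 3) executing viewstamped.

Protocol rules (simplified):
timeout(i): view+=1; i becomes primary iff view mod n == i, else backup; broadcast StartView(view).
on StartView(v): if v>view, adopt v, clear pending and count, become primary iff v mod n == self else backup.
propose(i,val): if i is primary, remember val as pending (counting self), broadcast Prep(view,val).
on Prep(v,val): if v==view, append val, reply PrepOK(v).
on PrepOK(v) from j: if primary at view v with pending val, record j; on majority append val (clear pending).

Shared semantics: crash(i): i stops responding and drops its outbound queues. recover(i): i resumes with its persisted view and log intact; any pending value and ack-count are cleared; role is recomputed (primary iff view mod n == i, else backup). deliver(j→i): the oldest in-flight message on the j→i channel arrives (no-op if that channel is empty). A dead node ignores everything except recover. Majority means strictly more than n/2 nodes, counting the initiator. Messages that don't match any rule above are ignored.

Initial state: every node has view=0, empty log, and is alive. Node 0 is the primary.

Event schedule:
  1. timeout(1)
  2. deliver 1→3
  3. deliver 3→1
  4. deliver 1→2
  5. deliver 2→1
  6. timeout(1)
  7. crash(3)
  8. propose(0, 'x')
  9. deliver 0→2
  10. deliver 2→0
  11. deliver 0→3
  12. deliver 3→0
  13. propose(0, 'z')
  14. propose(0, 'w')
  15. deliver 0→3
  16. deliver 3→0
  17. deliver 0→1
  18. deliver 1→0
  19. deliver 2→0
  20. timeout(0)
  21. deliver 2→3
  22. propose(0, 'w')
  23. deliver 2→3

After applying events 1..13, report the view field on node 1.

2

e1 timeout(1): 1[prim,v=1,-]
e2 deliver 1→3: 3[back,v=1,-]
e3 deliver 3→1: ·
e4 deliver 1→2: 2[back,v=1,-]
e5 deliver 2→1: ·
e6 timeout(1): 1[back,v=2,-]
e7 crash(3): 3[✗back,v=1,-]
e8 propose(0,'x'): ·
e9 deliver 0→2: ·
e10 deliver 2→0: ·
e11 deliver 0→3: ·
e12 deliver 3→0: ·
e13 propose(0,'z'): ·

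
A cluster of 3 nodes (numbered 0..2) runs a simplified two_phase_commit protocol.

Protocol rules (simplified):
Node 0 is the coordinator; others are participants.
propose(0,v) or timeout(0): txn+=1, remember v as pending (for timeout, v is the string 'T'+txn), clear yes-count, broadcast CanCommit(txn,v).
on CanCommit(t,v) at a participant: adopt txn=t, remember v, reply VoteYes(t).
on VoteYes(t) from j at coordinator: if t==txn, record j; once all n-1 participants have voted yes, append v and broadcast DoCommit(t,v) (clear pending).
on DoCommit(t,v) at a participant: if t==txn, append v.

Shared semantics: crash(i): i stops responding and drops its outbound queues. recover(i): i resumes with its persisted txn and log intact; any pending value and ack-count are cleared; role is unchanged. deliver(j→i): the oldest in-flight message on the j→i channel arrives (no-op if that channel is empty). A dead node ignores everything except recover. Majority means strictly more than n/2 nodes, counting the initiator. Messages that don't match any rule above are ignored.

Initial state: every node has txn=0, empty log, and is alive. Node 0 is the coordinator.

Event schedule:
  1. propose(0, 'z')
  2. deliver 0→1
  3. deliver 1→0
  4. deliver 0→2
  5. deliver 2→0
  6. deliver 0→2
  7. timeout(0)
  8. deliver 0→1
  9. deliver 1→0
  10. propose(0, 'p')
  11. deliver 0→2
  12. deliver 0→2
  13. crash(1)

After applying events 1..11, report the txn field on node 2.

2

step 1 propose(0,'z'): 0={coor,t=1,log=-}
step 2 deliver 0→1: 1={part,t=1,log=-}
step 3 deliver 1→0: —
step 4 deliver 0→2: 2={part,t=1,log=-}
step 5 deliver 2→0: 0={coor,t=1,log=z}
step 6 deliver 0→2: 2={part,t=1,log=z}
step 7 timeout(0): 0={coor,t=2,log=z}
step 8 deliver 0→1: 1={part,t=1,log=z}
step 9 deliver 1→0: —
step 10 propose(0,'p'): 0={coor,t=3,log=z}
step 11 deliver 0→2: 2={part,t=2,log=z}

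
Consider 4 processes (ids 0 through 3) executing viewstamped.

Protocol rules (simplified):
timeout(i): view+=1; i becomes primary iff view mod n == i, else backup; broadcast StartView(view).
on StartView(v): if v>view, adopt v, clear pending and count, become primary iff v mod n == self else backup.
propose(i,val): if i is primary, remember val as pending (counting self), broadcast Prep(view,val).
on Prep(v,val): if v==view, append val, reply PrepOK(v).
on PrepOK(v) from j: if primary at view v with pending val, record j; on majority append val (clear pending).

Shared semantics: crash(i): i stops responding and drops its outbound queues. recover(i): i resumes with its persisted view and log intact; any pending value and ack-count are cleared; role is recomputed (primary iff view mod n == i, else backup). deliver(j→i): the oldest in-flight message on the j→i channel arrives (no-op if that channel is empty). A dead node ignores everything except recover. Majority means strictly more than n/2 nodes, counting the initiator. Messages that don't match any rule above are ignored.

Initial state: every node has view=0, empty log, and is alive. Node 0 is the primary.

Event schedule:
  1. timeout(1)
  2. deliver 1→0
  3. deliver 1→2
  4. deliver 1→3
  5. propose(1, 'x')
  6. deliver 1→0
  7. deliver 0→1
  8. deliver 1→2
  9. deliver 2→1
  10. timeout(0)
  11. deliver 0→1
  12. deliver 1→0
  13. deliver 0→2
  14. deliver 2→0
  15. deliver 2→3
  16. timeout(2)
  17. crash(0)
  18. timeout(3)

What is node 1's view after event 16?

step 1 timeout(1): 1={prim,v=1,log=-}
step 2 deliver 1→0: 0={back,v=1,log=-}
step 3 deliver 1→2: 2={back,v=1,log=-}
step 4 deliver 1→3: 3={back,v=1,log=-}
step 5 propose(1,'x'): —
step 6 deliver 1→0: 0={back,v=1,log=x}
step 7 deliver 0→1: —
step 8 deliver 1→2: 2={back,v=1,log=x}
step 9 deliver 2→1: 1={prim,v=1,log=x}
step 10 timeout(0): 0={back,v=2,log=x}
step 11 deliver 0→1: 1={back,v=2,log=x}
step 12 deliver 1→0: —
step 13 deliver 0→2: 2={prim,v=2,log=x}
step 14 deliver 2→0: —
step 15 deliver 2→3: —
step 16 timeout(2): 2={back,v=3,log=x}

2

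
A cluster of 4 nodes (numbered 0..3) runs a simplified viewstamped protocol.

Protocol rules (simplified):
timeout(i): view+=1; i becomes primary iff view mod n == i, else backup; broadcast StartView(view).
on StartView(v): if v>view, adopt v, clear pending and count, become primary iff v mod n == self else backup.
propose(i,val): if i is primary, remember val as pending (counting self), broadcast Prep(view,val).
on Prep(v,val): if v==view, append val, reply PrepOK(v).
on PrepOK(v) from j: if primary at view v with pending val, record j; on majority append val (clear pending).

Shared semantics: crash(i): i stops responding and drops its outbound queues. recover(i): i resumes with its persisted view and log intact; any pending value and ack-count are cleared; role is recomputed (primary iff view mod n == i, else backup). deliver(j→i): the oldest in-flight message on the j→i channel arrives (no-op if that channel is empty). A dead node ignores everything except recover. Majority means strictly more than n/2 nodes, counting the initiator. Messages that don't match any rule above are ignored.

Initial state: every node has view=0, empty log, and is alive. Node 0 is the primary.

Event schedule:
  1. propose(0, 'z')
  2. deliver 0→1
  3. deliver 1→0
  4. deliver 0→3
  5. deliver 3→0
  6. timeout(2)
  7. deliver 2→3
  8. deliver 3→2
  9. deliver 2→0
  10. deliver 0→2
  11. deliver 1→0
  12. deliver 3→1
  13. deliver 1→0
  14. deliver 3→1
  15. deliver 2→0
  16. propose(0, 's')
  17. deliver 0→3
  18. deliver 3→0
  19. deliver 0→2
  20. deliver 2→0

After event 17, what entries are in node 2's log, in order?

step 1 propose(0,'z'): —
step 2 deliver 0→1: 1={back,v=0,log=z}
step 3 deliver 1→0: —
step 4 deliver 0→3: 3={back,v=0,log=z}
step 5 deliver 3→0: 0={prim,v=0,log=z}
step 6 timeout(2): 2={back,v=1,log=-}
step 7 deliver 2→3: 3={back,v=1,log=z}
step 8 deliver 3→2: —
step 9 deliver 2→0: 0={back,v=1,log=z}
step 10 deliver 0→2: —
step 11 deliver 1→0: —
step 12 deliver 3→1: —
step 13 deliver 1→0: —
step 14 deliver 3→1: —
step 15 deliver 2→0: —
step 16 propose(0,'s'): —
step 17 deliver 0→3: —

empty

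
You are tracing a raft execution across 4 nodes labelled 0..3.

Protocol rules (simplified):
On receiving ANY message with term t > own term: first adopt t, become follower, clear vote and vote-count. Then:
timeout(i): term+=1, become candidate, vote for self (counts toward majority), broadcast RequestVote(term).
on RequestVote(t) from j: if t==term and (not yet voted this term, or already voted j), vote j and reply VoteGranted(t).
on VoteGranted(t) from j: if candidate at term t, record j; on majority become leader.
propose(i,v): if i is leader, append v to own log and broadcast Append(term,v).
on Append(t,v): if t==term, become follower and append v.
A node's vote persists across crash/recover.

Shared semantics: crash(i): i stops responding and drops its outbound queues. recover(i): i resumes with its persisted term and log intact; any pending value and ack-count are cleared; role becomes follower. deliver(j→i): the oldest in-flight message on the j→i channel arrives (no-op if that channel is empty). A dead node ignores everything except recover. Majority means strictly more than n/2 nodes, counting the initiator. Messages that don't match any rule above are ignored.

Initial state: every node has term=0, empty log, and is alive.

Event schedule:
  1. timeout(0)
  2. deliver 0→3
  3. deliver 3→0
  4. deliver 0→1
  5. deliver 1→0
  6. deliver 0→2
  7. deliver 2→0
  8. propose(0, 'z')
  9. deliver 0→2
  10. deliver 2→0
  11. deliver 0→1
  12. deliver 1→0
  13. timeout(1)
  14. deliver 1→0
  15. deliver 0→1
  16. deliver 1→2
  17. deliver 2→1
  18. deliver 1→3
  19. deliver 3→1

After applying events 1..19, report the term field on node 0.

2

e1 timeout(0): 0[cand,t=1,-]
e2 deliver 0→3: 3[foll,t=1,-]
e3 deliver 3→0: ·
e4 deliver 0→1: 1[foll,t=1,-]
e5 deliver 1→0: 0[lead,t=1,-]
e6 deliver 0→2: 2[foll,t=1,-]
e7 deliver 2→0: ·
e8 propose(0,'z'): 0[lead,t=1,z]
e9 deliver 0→2: 2[foll,t=1,z]
e10 deliver 2→0: ·
e11 deliver 0→1: 1[foll,t=1,z]
e12 deliver 1→0: ·
e13 timeout(1): 1[cand,t=2,z]
e14 deliver 1→0: 0[foll,t=2,z]
e15 deliver 0→1: ·
e16 deliver 1→2: 2[foll,t=2,z]
e17 deliver 2→1: 1[lead,t=2,z]
e18 deliver 1→3: 3[foll,t=2,-]
e19 deliver 3→1: ·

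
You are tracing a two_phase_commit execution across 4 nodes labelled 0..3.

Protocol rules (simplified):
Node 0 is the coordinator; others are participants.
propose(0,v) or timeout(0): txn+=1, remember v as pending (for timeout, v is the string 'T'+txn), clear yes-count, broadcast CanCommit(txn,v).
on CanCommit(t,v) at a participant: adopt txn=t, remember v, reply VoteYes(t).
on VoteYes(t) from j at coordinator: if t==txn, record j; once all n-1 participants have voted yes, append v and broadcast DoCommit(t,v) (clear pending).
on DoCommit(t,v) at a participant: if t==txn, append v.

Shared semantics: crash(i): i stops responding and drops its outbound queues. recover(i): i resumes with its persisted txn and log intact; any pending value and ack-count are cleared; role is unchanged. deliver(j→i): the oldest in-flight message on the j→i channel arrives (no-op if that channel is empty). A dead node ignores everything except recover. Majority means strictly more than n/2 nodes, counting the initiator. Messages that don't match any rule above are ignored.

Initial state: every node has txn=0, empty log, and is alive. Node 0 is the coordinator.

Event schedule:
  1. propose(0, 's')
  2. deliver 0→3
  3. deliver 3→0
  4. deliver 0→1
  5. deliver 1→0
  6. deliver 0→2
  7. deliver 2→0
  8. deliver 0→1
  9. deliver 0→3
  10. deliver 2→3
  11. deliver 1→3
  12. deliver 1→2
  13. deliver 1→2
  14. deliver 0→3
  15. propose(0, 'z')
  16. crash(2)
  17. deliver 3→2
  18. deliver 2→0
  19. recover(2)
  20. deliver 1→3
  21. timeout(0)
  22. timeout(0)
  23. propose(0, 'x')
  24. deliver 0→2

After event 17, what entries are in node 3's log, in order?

1. propose(0,'s'):  <0:coor t1 ->
2. deliver 0→3:  <3:part t1 ->
3. deliver 3→0:  nop
4. deliver 0→1:  <1:part t1 ->
5. deliver 1→0:  nop
6. deliver 0→2:  <2:part t1 ->
7. deliver 2→0:  <0:coor t1 s>
8. deliver 0→1:  <1:part t1 s>
9. deliver 0→3:  <3:part t1 s>
10. deliver 2→3:  nop
11. deliver 1→3:  nop
12. deliver 1→2:  nop
13. deliver 1→2:  nop
14. deliver 0→3:  nop
15. propose(0,'z'):  <0:coor t2 s>
16. crash(2):  <2:✗part t1 ->
17. deliver 3→2:  nop

s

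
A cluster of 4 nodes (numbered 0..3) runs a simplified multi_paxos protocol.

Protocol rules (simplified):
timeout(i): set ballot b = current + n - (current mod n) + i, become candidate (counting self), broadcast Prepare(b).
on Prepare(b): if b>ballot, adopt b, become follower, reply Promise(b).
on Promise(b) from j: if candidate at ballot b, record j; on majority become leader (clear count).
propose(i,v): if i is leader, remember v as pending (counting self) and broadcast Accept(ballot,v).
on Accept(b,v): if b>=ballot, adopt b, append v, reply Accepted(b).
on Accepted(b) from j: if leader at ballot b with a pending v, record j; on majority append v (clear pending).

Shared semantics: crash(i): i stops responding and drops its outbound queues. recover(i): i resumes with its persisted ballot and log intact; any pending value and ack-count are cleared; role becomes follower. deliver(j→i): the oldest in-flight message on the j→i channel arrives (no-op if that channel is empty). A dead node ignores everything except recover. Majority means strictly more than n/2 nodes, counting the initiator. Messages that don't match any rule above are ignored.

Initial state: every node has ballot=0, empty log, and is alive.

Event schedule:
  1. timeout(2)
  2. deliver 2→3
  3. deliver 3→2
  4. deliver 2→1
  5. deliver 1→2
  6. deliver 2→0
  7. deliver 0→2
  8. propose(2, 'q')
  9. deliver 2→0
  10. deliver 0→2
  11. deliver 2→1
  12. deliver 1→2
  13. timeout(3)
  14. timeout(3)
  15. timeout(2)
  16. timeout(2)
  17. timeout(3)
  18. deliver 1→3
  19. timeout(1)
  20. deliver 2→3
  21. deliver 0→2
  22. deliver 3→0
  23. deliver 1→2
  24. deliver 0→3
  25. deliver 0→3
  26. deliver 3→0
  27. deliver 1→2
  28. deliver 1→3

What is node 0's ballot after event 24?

11

after 1 — timeout(2): n2:cand/b6/[-]
after 2 — deliver 2→3: n3:foll/b6/[-]
after 3 — deliver 3→2: ·
after 4 — deliver 2→1: n1:foll/b6/[-]
after 5 — deliver 1→2: n2:lead/b6/[-]
after 6 — deliver 2→0: n0:foll/b6/[-]
after 7 — deliver 0→2: ·
after 8 — propose(2,'q'): ·
after 9 — deliver 2→0: n0:foll/b6/[q]
after 10 — deliver 0→2: ·
after 11 — deliver 2→1: n1:foll/b6/[q]
after 12 — deliver 1→2: n2:lead/b6/[q]
after 13 — timeout(3): n3:cand/b11/[-]
after 14 — timeout(3): n3:cand/b15/[-]
after 15 — timeout(2): n2:cand/b10/[q]
after 16 — timeout(2): n2:cand/b14/[q]
after 17 — timeout(3): n3:cand/b19/[-]
after 18 — deliver 1→3: ·
after 19 — timeout(1): n1:cand/b9/[q]
after 20 — deliver 2→3: ·
after 21 — deliver 0→2: ·
after 22 — deliver 3→0: n0:foll/b11/[q]
after 23 — deliver 1→2: ·
after 24 — deliver 0→3: ·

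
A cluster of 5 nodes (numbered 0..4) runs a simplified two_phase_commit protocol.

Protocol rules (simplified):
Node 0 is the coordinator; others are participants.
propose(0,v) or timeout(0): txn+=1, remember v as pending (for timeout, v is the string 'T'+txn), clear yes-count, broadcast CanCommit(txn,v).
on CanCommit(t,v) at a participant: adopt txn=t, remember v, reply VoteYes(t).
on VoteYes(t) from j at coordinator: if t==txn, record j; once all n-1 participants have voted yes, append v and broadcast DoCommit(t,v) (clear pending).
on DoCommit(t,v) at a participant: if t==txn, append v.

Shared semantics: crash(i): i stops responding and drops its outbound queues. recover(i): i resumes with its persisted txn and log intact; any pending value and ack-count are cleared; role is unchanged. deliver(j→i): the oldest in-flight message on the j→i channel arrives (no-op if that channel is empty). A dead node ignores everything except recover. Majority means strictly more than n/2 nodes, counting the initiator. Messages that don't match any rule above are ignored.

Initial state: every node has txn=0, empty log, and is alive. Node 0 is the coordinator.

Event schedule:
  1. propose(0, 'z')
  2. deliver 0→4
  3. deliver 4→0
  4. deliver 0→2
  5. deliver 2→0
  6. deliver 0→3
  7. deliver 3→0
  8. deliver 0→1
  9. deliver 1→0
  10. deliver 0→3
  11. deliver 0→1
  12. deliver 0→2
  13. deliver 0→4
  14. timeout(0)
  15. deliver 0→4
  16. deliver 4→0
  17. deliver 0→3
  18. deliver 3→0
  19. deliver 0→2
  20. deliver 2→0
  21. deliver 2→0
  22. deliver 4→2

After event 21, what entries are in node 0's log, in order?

z

after 1 — propose(0,'z'): n0:coor/t1/[-]
after 2 — deliver 0→4: n4:part/t1/[-]
after 3 — deliver 4→0: ·
after 4 — deliver 0→2: n2:part/t1/[-]
after 5 — deliver 2→0: ·
after 6 — deliver 0→3: n3:part/t1/[-]
after 7 — deliver 3→0: ·
after 8 — deliver 0→1: n1:part/t1/[-]
after 9 — deliver 1→0: n0:coor/t1/[z]
after 10 — deliver 0→3: n3:part/t1/[z]
after 11 — deliver 0→1: n1:part/t1/[z]
after 12 — deliver 0→2: n2:part/t1/[z]
after 13 — deliver 0→4: n4:part/t1/[z]
after 14 — timeout(0): n0:coor/t2/[z]
after 15 — deliver 0→4: n4:part/t2/[z]
after 16 — deliver 4→0: ·
after 17 — deliver 0→3: n3:part/t2/[z]
after 18 — deliver 3→0: ·
after 19 — deliver 0→2: n2:part/t2/[z]
after 20 — deliver 2→0: ·
after 21 — deliver 2→0: ·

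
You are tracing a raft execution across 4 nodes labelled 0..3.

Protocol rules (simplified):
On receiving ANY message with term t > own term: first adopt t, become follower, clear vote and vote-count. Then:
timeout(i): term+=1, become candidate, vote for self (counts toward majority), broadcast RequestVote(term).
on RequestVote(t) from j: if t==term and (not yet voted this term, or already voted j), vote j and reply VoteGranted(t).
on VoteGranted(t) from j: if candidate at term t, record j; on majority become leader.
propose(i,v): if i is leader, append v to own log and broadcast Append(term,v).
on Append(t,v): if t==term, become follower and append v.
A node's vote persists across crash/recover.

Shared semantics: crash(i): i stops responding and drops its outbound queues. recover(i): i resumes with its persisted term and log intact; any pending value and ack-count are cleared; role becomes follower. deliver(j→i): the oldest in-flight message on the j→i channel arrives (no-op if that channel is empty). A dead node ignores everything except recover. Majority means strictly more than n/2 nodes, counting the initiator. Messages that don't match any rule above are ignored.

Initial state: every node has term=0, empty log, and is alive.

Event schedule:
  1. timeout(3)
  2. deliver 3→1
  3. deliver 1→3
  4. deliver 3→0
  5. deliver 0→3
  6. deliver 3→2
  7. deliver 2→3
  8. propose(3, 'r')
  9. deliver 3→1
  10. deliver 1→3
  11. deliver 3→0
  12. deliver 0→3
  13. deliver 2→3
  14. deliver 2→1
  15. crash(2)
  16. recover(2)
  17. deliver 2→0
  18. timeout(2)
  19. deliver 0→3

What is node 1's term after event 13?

1

after 1 — timeout(3): n3:cand/t1/[-]
after 2 — deliver 3→1: n1:foll/t1/[-]
after 3 — deliver 1→3: ·
after 4 — deliver 3→0: n0:foll/t1/[-]
after 5 — deliver 0→3: n3:lead/t1/[-]
after 6 — deliver 3→2: n2:foll/t1/[-]
after 7 — deliver 2→3: ·
after 8 — propose(3,'r'): n3:lead/t1/[r]
after 9 — deliver 3→1: n1:foll/t1/[r]
after 10 — deliver 1→3: ·
after 11 — deliver 3→0: n0:foll/t1/[r]
after 12 — deliver 0→3: ·
after 13 — deliver 2→3: ·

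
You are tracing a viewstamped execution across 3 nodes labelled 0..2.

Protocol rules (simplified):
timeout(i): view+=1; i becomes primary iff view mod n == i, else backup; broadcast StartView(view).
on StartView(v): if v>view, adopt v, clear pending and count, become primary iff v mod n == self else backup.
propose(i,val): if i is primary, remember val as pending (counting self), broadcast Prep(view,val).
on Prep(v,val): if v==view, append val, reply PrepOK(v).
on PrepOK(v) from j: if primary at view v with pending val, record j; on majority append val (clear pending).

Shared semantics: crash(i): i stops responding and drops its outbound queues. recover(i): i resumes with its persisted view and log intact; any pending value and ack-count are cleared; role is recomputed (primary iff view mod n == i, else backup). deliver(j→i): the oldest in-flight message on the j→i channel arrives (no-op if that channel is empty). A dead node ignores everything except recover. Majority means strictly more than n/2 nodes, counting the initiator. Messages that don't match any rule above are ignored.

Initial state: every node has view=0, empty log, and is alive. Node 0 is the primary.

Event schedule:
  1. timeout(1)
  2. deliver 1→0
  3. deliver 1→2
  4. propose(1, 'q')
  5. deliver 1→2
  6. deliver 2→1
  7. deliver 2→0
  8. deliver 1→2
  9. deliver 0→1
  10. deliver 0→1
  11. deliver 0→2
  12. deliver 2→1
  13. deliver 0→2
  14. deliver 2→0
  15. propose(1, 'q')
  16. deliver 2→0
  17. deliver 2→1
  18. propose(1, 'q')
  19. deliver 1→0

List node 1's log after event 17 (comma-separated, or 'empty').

after 1 — timeout(1): n1:prim/v1/[-]
after 2 — deliver 1→0: n0:back/v1/[-]
after 3 — deliver 1→2: n2:back/v1/[-]
after 4 — propose(1,'q'): ·
after 5 — deliver 1→2: n2:back/v1/[q]
after 6 — deliver 2→1: n1:prim/v1/[q]
after 7 — deliver 2→0: ·
after 8 — deliver 1→2: ·
after 9 — deliver 0→1: ·
after 10 — deliver 0→1: ·
after 11 — deliver 0→2: ·
after 12 — deliver 2→1: ·
after 13 — deliver 0→2: ·
after 14 — deliver 2→0: ·
after 15 — propose(1,'q'): ·
after 16 — deliver 2→0: ·
after 17 — deliver 2→1: ·

q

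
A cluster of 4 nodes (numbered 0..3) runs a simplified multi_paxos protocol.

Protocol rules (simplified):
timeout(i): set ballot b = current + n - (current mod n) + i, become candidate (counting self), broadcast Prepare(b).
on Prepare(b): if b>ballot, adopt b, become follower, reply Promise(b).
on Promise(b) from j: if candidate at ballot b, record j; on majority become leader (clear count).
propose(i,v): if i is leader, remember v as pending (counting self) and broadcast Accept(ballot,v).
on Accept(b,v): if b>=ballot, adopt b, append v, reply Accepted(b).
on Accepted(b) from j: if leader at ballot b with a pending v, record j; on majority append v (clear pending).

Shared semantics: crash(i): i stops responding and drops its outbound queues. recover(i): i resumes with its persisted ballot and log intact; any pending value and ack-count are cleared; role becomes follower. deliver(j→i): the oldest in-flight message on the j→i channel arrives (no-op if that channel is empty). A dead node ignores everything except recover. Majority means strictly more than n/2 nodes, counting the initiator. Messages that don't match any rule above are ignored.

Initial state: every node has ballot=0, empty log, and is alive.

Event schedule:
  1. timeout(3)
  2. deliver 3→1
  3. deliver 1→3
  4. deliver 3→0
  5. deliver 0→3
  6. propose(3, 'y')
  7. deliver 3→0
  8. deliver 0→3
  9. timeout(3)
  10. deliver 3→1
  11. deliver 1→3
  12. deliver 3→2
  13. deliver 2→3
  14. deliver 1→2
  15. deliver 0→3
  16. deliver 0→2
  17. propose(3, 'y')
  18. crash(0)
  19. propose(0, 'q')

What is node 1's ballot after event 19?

7

step 1 timeout(3): 3={cand,b=7,log=-}
step 2 deliver 3→1: 1={foll,b=7,log=-}
step 3 deliver 1→3: —
step 4 deliver 3→0: 0={foll,b=7,log=-}
step 5 deliver 0→3: 3={lead,b=7,log=-}
step 6 propose(3,'y'): —
step 7 deliver 3→0: 0={foll,b=7,log=y}
step 8 deliver 0→3: —
step 9 timeout(3): 3={cand,b=11,log=-}
step 10 deliver 3→1: 1={foll,b=7,log=y}
step 11 deliver 1→3: —
step 12 deliver 3→2: 2={foll,b=7,log=-}
step 13 deliver 2→3: —
step 14 deliver 1→2: —
step 15 deliver 0→3: —
step 16 deliver 0→2: —
step 17 propose(3,'y'): —
step 18 crash(0): 0={✗foll,b=7,log=y}
step 19 propose(0,'q'): —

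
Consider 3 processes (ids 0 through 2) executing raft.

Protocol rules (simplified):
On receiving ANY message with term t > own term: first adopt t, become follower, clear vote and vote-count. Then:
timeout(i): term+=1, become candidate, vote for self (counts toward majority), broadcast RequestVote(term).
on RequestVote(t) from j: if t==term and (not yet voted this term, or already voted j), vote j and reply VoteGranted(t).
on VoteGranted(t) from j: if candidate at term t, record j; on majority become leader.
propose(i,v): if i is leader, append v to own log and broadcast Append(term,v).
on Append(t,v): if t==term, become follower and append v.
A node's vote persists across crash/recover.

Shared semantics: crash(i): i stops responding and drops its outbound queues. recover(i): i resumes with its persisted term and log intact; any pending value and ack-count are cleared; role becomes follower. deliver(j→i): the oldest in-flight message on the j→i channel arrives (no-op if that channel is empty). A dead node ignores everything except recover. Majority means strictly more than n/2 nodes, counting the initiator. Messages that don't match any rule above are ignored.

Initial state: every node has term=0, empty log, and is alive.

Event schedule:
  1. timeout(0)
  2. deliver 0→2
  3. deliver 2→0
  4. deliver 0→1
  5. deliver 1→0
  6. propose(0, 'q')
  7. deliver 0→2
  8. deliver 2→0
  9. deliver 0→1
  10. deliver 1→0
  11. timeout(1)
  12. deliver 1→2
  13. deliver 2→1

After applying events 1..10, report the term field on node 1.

after 1 — timeout(0): n0:cand/t1/[-]
after 2 — deliver 0→2: n2:foll/t1/[-]
after 3 — deliver 2→0: n0:lead/t1/[-]
after 4 — deliver 0→1: n1:foll/t1/[-]
after 5 — deliver 1→0: ·
after 6 — propose(0,'q'): n0:lead/t1/[q]
after 7 — deliver 0→2: n2:foll/t1/[q]
after 8 — deliver 2→0: ·
after 9 — deliver 0→1: n1:foll/t1/[q]
after 10 — deliver 1→0: ·

1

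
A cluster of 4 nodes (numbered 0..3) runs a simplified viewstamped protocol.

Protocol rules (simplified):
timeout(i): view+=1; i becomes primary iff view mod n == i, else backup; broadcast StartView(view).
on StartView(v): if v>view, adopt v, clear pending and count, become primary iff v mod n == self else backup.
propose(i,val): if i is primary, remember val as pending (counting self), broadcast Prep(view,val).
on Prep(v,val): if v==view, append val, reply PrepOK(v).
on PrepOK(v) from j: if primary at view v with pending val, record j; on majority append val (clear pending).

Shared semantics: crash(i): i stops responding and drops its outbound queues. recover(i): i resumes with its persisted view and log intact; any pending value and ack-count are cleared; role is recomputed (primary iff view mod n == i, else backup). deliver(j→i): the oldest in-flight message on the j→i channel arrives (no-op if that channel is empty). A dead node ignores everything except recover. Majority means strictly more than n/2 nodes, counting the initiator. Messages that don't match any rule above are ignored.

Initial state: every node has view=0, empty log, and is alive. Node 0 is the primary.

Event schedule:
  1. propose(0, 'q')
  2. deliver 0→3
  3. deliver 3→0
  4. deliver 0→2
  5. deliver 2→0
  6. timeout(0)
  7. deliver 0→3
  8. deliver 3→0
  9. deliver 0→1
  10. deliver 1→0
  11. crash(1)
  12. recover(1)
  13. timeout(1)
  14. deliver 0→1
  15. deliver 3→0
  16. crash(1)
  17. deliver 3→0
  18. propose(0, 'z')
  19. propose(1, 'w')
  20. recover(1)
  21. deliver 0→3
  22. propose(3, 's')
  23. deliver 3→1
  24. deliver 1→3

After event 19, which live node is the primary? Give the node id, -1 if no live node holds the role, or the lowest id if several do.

-1

step 1 propose(0,'q'): —
step 2 deliver 0→3: 3={back,v=0,log=q}
step 3 deliver 3→0: —
step 4 deliver 0→2: 2={back,v=0,log=q}
step 5 deliver 2→0: 0={prim,v=0,log=q}
step 6 timeout(0): 0={back,v=1,log=q}
step 7 deliver 0→3: 3={back,v=1,log=q}
step 8 deliver 3→0: —
step 9 deliver 0→1: 1={back,v=0,log=q}
step 10 deliver 1→0: —
step 11 crash(1): 1={✗back,v=0,log=q}
step 12 recover(1): 1={back,v=0,log=q}
step 13 timeout(1): 1={prim,v=1,log=q}
step 14 deliver 0→1: —
step 15 deliver 3→0: —
step 16 crash(1): 1={✗prim,v=1,log=q}
step 17 deliver 3→0: —
step 18 propose(0,'z'): —
step 19 propose(1,'w'): —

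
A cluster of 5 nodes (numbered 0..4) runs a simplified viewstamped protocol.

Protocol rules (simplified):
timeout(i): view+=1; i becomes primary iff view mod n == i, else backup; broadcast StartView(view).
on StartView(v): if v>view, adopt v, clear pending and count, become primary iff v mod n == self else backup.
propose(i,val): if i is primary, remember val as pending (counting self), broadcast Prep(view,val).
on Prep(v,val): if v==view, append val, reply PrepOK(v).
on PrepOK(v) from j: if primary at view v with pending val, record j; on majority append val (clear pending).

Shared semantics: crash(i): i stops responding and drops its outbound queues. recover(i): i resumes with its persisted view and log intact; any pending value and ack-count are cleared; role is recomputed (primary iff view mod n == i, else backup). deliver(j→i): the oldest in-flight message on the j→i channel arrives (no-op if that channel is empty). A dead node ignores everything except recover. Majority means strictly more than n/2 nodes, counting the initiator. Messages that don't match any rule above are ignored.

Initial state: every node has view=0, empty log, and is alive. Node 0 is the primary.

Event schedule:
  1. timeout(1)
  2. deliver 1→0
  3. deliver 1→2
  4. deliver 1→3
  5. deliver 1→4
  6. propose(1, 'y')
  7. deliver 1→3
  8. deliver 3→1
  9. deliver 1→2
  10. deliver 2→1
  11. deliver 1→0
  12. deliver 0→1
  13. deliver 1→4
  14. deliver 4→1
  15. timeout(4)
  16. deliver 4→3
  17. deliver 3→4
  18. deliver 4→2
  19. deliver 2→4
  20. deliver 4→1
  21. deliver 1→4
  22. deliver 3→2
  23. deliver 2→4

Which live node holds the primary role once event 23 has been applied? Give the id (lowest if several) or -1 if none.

after 1 — timeout(1): n1:prim/v1/[-]
after 2 — deliver 1→0: n0:back/v1/[-]
after 3 — deliver 1→2: n2:back/v1/[-]
after 4 — deliver 1→3: n3:back/v1/[-]
after 5 — deliver 1→4: n4:back/v1/[-]
after 6 — propose(1,'y'): ·
after 7 — deliver 1→3: n3:back/v1/[y]
after 8 — deliver 3→1: ·
after 9 — deliver 1→2: n2:back/v1/[y]
after 10 — deliver 2→1: n1:prim/v1/[y]
after 11 — deliver 1→0: n0:back/v1/[y]
after 12 — deliver 0→1: ·
after 13 — deliver 1→4: n4:back/v1/[y]
after 14 — deliver 4→1: ·
after 15 — timeout(4): n4:back/v2/[y]
after 16 — deliver 4→3: n3:back/v2/[y]
after 17 — deliver 3→4: ·
after 18 — deliver 4→2: n2:prim/v2/[y]
after 19 — deliver 2→4: ·
after 20 — deliver 4→1: n1:back/v2/[y]
after 21 — deliver 1→4: ·
after 22 — deliver 3→2: ·
after 23 — deliver 2→4: ·

2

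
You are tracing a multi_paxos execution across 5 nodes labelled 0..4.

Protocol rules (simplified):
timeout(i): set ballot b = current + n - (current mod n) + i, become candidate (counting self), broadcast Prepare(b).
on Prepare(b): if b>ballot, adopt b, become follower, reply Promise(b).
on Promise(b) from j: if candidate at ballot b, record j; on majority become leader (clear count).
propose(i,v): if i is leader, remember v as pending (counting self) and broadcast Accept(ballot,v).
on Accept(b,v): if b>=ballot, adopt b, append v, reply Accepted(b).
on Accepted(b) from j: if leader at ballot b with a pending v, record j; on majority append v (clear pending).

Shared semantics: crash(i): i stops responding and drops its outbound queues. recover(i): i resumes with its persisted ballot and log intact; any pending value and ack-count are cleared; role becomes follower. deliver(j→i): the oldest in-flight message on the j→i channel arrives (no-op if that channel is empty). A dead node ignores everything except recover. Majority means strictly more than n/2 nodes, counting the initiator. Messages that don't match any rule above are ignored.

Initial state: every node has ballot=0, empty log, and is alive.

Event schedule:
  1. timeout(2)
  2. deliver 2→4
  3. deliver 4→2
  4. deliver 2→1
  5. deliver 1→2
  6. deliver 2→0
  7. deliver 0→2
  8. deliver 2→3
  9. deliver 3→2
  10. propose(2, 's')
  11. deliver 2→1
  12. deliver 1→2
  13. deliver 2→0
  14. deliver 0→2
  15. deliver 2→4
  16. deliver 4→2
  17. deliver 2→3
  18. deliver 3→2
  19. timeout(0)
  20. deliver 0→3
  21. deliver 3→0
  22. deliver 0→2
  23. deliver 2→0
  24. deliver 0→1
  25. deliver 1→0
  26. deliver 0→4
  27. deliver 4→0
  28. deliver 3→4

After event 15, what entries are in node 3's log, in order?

[1] timeout(2) → N2(cand b7 [-])
[2] deliver 2→4 → N4(foll b7 [-])
[3] deliver 4→2 → ∅
[4] deliver 2→1 → N1(foll b7 [-])
[5] deliver 1→2 → N2(lead b7 [-])
[6] deliver 2→0 → N0(foll b7 [-])
[7] deliver 0→2 → ∅
[8] deliver 2→3 → N3(foll b7 [-])
[9] deliver 3→2 → ∅
[10] propose(2,'s') → ∅
[11] deliver 2→1 → N1(foll b7 [s])
[12] deliver 1→2 → ∅
[13] deliver 2→0 → N0(foll b7 [s])
[14] deliver 0→2 → N2(lead b7 [s])
[15] deliver 2→4 → N4(foll b7 [s])

empty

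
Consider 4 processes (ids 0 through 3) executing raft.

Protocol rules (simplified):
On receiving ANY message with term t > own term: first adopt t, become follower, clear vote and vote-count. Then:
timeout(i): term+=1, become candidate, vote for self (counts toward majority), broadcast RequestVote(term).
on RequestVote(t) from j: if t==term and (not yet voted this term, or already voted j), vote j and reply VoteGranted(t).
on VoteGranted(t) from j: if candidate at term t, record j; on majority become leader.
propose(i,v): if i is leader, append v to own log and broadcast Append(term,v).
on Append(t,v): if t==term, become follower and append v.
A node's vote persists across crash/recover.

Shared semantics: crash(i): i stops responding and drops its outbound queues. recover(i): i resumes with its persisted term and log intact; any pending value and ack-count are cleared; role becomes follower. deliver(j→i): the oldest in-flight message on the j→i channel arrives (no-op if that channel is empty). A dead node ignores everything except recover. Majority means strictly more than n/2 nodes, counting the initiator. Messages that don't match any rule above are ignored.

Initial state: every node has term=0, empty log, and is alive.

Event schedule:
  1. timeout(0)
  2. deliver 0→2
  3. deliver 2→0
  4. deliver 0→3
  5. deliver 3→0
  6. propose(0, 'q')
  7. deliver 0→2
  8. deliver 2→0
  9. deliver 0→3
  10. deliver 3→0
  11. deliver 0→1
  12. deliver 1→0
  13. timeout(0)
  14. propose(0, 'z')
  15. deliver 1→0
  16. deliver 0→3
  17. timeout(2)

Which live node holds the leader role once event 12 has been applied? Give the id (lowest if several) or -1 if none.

after 1 — timeout(0): n0:cand/t1/[-]
after 2 — deliver 0→2: n2:foll/t1/[-]
after 3 — deliver 2→0: ·
after 4 — deliver 0→3: n3:foll/t1/[-]
after 5 — deliver 3→0: n0:lead/t1/[-]
after 6 — propose(0,'q'): n0:lead/t1/[q]
after 7 — deliver 0→2: n2:foll/t1/[q]
after 8 — deliver 2→0: ·
after 9 — deliver 0→3: n3:foll/t1/[q]
after 10 — deliver 3→0: ·
after 11 — deliver 0→1: n1:foll/t1/[-]
after 12 — deliver 1→0: ·

0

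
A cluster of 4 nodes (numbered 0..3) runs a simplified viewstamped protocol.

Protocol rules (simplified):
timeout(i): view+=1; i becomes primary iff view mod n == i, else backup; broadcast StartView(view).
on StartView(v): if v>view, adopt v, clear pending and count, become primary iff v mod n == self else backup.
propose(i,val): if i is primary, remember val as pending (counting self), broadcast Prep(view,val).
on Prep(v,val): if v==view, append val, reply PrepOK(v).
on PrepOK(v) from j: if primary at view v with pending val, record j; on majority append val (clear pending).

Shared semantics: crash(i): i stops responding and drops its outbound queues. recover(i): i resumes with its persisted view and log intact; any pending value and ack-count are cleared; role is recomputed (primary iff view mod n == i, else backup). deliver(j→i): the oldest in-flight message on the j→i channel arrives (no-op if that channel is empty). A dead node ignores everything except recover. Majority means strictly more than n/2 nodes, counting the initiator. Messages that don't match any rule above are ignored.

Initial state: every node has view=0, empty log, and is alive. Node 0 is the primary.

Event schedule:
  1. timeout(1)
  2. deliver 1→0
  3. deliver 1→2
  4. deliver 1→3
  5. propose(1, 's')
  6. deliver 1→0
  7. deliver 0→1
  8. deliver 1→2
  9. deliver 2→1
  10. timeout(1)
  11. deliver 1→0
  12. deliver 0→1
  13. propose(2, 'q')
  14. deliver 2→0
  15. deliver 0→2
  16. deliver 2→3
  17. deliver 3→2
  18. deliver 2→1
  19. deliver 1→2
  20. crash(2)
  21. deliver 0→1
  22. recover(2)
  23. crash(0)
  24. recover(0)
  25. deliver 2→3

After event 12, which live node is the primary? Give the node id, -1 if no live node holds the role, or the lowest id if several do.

step 1 timeout(1): 1={prim,v=1,log=-}
step 2 deliver 1→0: 0={back,v=1,log=-}
step 3 deliver 1→2: 2={back,v=1,log=-}
step 4 deliver 1→3: 3={back,v=1,log=-}
step 5 propose(1,'s'): —
step 6 deliver 1→0: 0={back,v=1,log=s}
step 7 deliver 0→1: —
step 8 deliver 1→2: 2={back,v=1,log=s}
step 9 deliver 2→1: 1={prim,v=1,log=s}
step 10 timeout(1): 1={back,v=2,log=s}
step 11 deliver 1→0: 0={back,v=2,log=s}
step 12 deliver 0→1: —

-1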